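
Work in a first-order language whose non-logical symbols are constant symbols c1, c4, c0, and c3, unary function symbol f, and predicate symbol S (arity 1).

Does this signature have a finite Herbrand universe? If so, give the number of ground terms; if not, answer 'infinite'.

The signature has at least one function symbol (f, arity 1) and at least one constant (c1).
Iterating f gives infinitely many distinct ground terms: c1, f(c1), f(f(c1)), ...
So the Herbrand universe is infinite.

infinite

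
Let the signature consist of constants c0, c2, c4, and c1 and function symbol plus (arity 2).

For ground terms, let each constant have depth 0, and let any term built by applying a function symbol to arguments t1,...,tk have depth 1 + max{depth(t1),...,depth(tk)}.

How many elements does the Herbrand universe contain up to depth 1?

20

Let N_k = |{terms of depth ≤ k}|. Then N_0 = 4 and N_k = 4 + N_{k-1}^2 for k ≥ 1 (one summand per function symbol, arity giving the exponent).
N_0 = 4
N_1 = 4 + 4^2 = 20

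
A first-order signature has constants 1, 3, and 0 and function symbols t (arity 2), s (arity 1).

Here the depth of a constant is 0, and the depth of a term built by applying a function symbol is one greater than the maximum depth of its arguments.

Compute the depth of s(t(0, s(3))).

depth(s(3)) = 1 + depth(3) = 1 + 0 = 1
depth(t(0, s(3))) = 1 + max(0, 1) = 2
depth(s(t(0, s(3)))) = 1 + depth(t(0, s(3))) = 1 + 2 = 3

3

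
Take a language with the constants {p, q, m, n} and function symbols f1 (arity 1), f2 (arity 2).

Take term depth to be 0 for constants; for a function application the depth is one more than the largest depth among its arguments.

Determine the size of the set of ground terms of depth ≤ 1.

24

Count level by level. With function symbols f1/1, f2/2, the terms of depth ≤ k are the 4 constants together with each function applied to depth-≤(k−1) tuples, so N_k = 4 + N_{k-1} + N_{k-1}^2.
N_0 = 4
N_1 = 4 + 4 + 4^2 = 24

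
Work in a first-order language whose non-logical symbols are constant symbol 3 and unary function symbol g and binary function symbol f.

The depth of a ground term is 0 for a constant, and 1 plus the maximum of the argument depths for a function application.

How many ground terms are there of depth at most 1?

3

Let N_k count ground terms of depth at most k. Each non-constant term of depth ≤ k is some function symbol applied to depth-≤(k−1) arguments, giving N_k = 1 + N_{k-1} + N_{k-1}^2.
N_0 = 1
N_1 = 1 + 1 + 1^2 = 3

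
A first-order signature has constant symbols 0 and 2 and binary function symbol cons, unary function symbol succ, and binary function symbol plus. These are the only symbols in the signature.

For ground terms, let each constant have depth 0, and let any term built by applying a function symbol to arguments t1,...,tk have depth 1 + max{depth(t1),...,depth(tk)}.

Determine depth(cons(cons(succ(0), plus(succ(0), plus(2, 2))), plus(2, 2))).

depth(succ(0)) = 1 + depth(0) = 1 + 0 = 1
depth(plus(2, 2)) = 1 + max(0, 0) = 1
depth(plus(succ(0), plus(2, 2))) = 1 + max(1, 1) = 2
depth(cons(succ(0), plus(succ(0), plus(2, 2)))) = 1 + max(1, 2) = 3
depth(cons(cons(succ(0), plus(succ(0), plus(2, 2))), plus(2, 2))) = 1 + max(3, 1) = 4

4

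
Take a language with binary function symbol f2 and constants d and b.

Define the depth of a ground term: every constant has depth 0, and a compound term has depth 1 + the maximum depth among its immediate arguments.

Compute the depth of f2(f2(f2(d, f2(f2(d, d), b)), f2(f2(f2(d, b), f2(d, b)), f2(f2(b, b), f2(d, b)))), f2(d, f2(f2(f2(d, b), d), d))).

depth(f2(d, d)) = 1 + max(0, 0) = 1
depth(f2(f2(d, d), b)) = 1 + max(1, 0) = 2
depth(f2(d, f2(f2(d, d), b))) = 1 + max(0, 2) = 3
depth(f2(d, b)) = 1 + max(0, 0) = 1
depth(f2(f2(d, b), f2(d, b))) = 1 + max(1, 1) = 2
depth(f2(b, b)) = 1 + max(0, 0) = 1
depth(f2(f2(b, b), f2(d, b))) = 1 + max(1, 1) = 2
depth(f2(f2(f2(d, b), f2(d, b)), f2(f2(b, b), f2(d, b)))) = 1 + max(2, 2) = 3
depth(f2(f2(d, f2(f2(d, d), b)), f2(f2(f2(d, b), f2(d, b)), f2(f2(b, b), f2(d, b))))) = 1 + max(3, 3) = 4
depth(f2(f2(d, b), d)) = 1 + max(1, 0) = 2
depth(f2(f2(f2(d, b), d), d)) = 1 + max(2, 0) = 3
depth(f2(d, f2(f2(f2(d, b), d), d))) = 1 + max(0, 3) = 4
depth(f2(f2(f2(d, f2(f2(d, d), b)), f2(f2(f2(d, b), f2(d, b)), f2(f2(b, b), f2(d, b)))), f2(d, f2(f2(f2(d, b), d), d)))) = 1 + max(4, 4) = 5

5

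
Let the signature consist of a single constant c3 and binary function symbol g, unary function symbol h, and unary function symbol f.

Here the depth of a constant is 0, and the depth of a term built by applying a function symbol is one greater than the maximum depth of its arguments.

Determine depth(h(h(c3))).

depth(h(c3)) = 1 + depth(c3) = 1 + 0 = 1
depth(h(h(c3))) = 1 + depth(h(c3)) = 1 + 1 = 2

2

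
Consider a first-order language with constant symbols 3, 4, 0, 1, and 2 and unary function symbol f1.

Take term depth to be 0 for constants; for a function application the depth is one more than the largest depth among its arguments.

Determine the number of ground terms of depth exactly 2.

Let N_k = |{terms of depth ≤ k}|. Then N_0 = 5 and N_k = 5 + N_{k-1} for k ≥ 1 (one summand per function symbol, arity giving the exponent).
N_0 = 5
N_1 = 5 + 5 = 10
N_2 = 5 + 10 = 15
Terms of depth exactly 2: N_2 − N_1 = 15 − 10 = 5.

5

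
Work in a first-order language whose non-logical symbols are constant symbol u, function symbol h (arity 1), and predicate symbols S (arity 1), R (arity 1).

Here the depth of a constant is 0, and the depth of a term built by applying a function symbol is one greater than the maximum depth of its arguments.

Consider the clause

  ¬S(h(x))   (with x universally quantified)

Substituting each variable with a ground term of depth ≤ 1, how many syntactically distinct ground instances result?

2

Ground terms of depth ≤ 1:
  Count level by level. With function symbols h/1, the terms of depth ≤ k are the 1 constant together with each function applied to depth-≤(k−1) tuples, so N_k = 1 + N_{k-1}.
  N_0 = 1
  N_1 = 1 + 1 = 2
So there are 2 ground terms available for substitution.
The body mentions the single quantified variable x; since ground terms form a free algebra, no two substitutions collapse to the same formula.
Number of ground instances = 2.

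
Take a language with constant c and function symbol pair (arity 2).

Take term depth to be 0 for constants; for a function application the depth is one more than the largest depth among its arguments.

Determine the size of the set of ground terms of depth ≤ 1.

2

Let N_k = |{terms of depth ≤ k}|. Then N_0 = 1 and N_k = 1 + N_{k-1}^2 for k ≥ 1 (one summand per function symbol, arity giving the exponent).
N_0 = 1
N_1 = 1 + 1^2 = 2
Explicitly: c, pair(c, c).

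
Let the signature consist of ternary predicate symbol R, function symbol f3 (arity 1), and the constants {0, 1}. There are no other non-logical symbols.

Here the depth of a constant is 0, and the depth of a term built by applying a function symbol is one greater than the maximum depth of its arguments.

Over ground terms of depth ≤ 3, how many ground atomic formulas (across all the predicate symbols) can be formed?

First count ground terms of depth ≤ 3.
If N_k denotes the number of depth-≤k ground terms, the 2 constants give N_0 = 2, and each function symbol of arity r contributes N_{k-1}^r new terms at level k: N_k = 2 + N_{k-1}.
N_0 = 2
N_1 = 2 + 2 = 4
N_2 = 2 + 4 = 6
N_3 = 2 + 6 = 8
Explicitly: 0, 1, f3(0), f3(1), f3(f3(0)), f3(f3(1)), f3(f3(f3(0))), f3(f3(f3(1))).
So |H| = 8.
Ground atoms are formed by filling each argument slot of a predicate with a term from H, so an r-ary predicate gives |H|^r atoms:
  R: 8^3 = 512
Total ground atoms: 512.

512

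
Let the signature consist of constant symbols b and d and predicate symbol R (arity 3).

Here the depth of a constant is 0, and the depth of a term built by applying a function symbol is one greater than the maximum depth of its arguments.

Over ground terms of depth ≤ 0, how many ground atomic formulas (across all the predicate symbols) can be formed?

8

First count ground terms of depth ≤ 0.
With no function symbols every ground term is a constant, so there are exactly 2 ground terms at every depth bound.
N_0 = 2
So |H| = 2.
A ground atom is a predicate applied to a tuple of terms from H, so the count is the sum over predicates of |H|^arity:
  R: 2^3 = 8
Total ground atoms: 8.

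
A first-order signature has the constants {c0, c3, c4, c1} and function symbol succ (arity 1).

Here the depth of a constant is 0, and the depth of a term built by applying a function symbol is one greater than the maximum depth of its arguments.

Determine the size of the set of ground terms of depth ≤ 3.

Count level by level. With function symbols succ/1, the terms of depth ≤ k are the 4 constants together with each function applied to depth-≤(k−1) tuples, so N_k = 4 + N_{k-1}.
N_0 = 4
N_1 = 4 + 4 = 8
N_2 = 4 + 8 = 12
N_3 = 4 + 12 = 16

16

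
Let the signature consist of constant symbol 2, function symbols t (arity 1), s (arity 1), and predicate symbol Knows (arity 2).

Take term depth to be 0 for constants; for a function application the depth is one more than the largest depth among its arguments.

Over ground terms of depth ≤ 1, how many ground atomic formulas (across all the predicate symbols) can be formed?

First count ground terms of depth ≤ 1.
If N_k denotes the number of depth-≤k ground terms, the 1 constant gives N_0 = 1, and each function symbol of arity r contributes N_{k-1}^r new terms at level k: N_k = 1 + N_{k-1} + N_{k-1}.
N_0 = 1
N_1 = 1 + 1 + 1 = 3
So |H| = 3.
For each predicate symbol, the number of ground atoms is |H| raised to its arity; summing:
  Knows: 3^2 = 9
Total ground atoms: 9.

9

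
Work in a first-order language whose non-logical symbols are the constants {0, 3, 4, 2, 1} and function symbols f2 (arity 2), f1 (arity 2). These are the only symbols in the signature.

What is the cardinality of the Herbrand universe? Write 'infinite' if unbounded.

infinite

The signature has at least one function symbol (f2, arity 2) and at least one constant (0).
Iterating f2 gives infinitely many distinct ground terms: 0, f2(0, 0), f2(f2(0, 0), f2(0, 0)), ...
So the Herbrand universe is infinite.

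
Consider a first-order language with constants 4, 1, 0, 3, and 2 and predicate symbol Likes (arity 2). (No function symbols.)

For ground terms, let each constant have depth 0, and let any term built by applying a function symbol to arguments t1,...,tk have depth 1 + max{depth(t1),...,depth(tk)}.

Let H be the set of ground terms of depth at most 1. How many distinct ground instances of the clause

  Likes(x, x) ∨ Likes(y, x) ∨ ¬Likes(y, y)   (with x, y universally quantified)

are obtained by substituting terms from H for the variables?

25

Ground terms of depth ≤ 1:
  With no function symbols every ground term is a constant, so there are exactly 5 ground terms at every depth bound.
  N_0 = 5
  N_1 = 5
  Explicitly: 4, 1, 0, 3, 2.
So there are 5 ground terms available for substitution.
There are 2 variables to instantiate (x, y), each occurring in at least one literal, so different choices give different ground instances.
Number of ground instances = 5^2 = 25.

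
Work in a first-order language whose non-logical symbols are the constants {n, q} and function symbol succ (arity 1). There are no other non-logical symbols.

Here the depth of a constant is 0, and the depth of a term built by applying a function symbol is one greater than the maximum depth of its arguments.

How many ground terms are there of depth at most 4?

Write N_k for the number of ground terms of depth ≤ k. A term of depth ≤ k is either a constant or a function symbol applied to arguments of depth ≤ k−1, so N_k = 2 + N_{k-1}.
N_0 = 2
N_1 = 2 + 2 = 4
N_2 = 2 + 4 = 6
N_3 = 2 + 6 = 8
N_4 = 2 + 8 = 10
Explicitly: n, q, succ(n), succ(q), succ(succ(n)), succ(succ(q)), succ(succ(succ(n))), succ(succ(succ(q))), succ(succ(succ(succ(n)))), succ(succ(succ(succ(q)))).

10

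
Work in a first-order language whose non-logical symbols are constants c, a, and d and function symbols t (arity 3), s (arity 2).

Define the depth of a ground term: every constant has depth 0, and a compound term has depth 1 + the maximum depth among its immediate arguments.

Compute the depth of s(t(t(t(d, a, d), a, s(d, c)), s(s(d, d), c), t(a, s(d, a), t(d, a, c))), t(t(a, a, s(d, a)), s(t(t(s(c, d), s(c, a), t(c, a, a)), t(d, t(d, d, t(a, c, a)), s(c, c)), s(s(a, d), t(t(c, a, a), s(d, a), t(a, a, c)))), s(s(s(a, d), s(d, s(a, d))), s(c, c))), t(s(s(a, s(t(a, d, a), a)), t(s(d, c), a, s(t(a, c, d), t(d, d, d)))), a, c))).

7

depth(t(d, a, d)) = 1 + max(0, 0, 0) = 1
depth(s(d, c)) = 1 + max(0, 0) = 1
depth(t(t(d, a, d), a, s(d, c))) = 1 + max(1, 0, 1) = 2
depth(s(d, d)) = 1 + max(0, 0) = 1
depth(s(s(d, d), c)) = 1 + max(1, 0) = 2
depth(s(d, a)) = 1 + max(0, 0) = 1
depth(t(d, a, c)) = 1 + max(0, 0, 0) = 1
depth(t(a, s(d, a), t(d, a, c))) = 1 + max(0, 1, 1) = 2
depth(t(t(t(d, a, d), a, s(d, c)), s(s(d, d), c), t(a, s(d, a), t(d, a, c)))) = 1 + max(2, 2, 2) = 3
depth(t(a, a, s(d, a))) = 1 + max(0, 0, 1) = 2
depth(s(c, d)) = 1 + max(0, 0) = 1
depth(s(c, a)) = 1 + max(0, 0) = 1
depth(t(c, a, a)) = 1 + max(0, 0, 0) = 1
depth(t(s(c, d), s(c, a), t(c, a, a))) = 1 + max(1, 1, 1) = 2
depth(t(a, c, a)) = 1 + max(0, 0, 0) = 1
depth(t(d, d, t(a, c, a))) = 1 + max(0, 0, 1) = 2
depth(s(c, c)) = 1 + max(0, 0) = 1
depth(t(d, t(d, d, t(a, c, a)), s(c, c))) = 1 + max(0, 2, 1) = 3
depth(s(a, d)) = 1 + max(0, 0) = 1
depth(t(a, a, c)) = 1 + max(0, 0, 0) = 1
depth(t(t(c, a, a), s(d, a), t(a, a, c))) = 1 + max(1, 1, 1) = 2
depth(s(s(a, d), t(t(c, a, a), s(d, a), t(a, a, c)))) = 1 + max(1, 2) = 3
depth(t(t(s(c, d), s(c, a), t(c, a, a)), t(d, t(d, d, t(a, c, a)), s(c, c)), s(s(a, d), t(t(c, a, a), s(d, a), t(a, a, c))))) = 1 + max(2, 3, 3) = 4
depth(s(d, s(a, d))) = 1 + max(0, 1) = 2
depth(s(s(a, d), s(d, s(a, d)))) = 1 + max(1, 2) = 3
depth(s(s(s(a, d), s(d, s(a, d))), s(c, c))) = 1 + max(3, 1) = 4
depth(s(t(t(s(c, d), s(c, a), t(c, a, a)), t(d, t(d, d, t(a, c, a)), s(c, c)), s(s(a, d), t(t(c, a, a), s(d, a), t(a, a, c)))), s(s(s(a, d), s(d, s(a, d))), s(c, c)))) = 1 + max(4, 4) = 5
depth(t(a, d, a)) = 1 + max(0, 0, 0) = 1
depth(s(t(a, d, a), a)) = 1 + max(1, 0) = 2
depth(s(a, s(t(a, d, a), a))) = 1 + max(0, 2) = 3
depth(t(a, c, d)) = 1 + max(0, 0, 0) = 1
depth(t(d, d, d)) = 1 + max(0, 0, 0) = 1
depth(s(t(a, c, d), t(d, d, d))) = 1 + max(1, 1) = 2
depth(t(s(d, c), a, s(t(a, c, d), t(d, d, d)))) = 1 + max(1, 0, 2) = 3
depth(s(s(a, s(t(a, d, a), a)), t(s(d, c), a, s(t(a, c, d), t(d, d, d))))) = 1 + max(3, 3) = 4
depth(t(s(s(a, s(t(a, d, a), a)), t(s(d, c), a, s(t(a, c, d), t(d, d, d)))), a, c)) = 1 + max(4, 0, 0) = 5
depth(t(t(a, a, s(d, a)), s(t(t(s(c, d), s(c, a), t(c, a, a)), t(d, t(d, d, t(a, c, a)), s(c, c)), s(s(a, d), t(t(c, a, a), s(d, a), t(a, a, c)))), s(s(s(a, d), s(d, s(a, d))), s(c, c))), t(s(s(a, s(t(a, d, a), a)), t(s(d, c), a, s(t(a, c, d), t(d, d, d)))), a, c))) = 1 + max(2, 5, 5) = 6
depth(s(t(t(t(d, a, d), a, s(d, c)), s(s(d, d), c), t(a, s(d, a), t(d, a, c))), t(t(a, a, s(d, a)), s(t(t(s(c, d), s(c, a), t(c, a, a)), t(d, t(d, d, t(a, c, a)), s(c, c)), s(s(a, d), t(t(c, a, a), s(d, a), t(a, a, c)))), s(s(s(a, d), s(d, s(a, d))), s(c, c))), t(s(s(a, s(t(a, d, a), a)), t(s(d, c), a, s(t(a, c, d), t(d, d, d)))), a, c)))) = 1 + max(3, 6) = 7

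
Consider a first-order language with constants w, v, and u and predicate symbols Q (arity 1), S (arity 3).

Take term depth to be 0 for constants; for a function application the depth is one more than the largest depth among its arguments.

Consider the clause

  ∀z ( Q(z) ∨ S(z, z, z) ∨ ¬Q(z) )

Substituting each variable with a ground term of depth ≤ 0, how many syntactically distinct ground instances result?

3

Ground terms of depth ≤ 0:
  With no function symbols every ground term is a constant, so there are exactly 3 ground terms at every depth bound.
  N_0 = 3
So there are 3 ground terms available for substitution.
The clause has 1 distinct variable (z), which appears in the body. In the free term algebra distinct substitutions yield syntactically distinct ground instances.
Number of ground instances = 3.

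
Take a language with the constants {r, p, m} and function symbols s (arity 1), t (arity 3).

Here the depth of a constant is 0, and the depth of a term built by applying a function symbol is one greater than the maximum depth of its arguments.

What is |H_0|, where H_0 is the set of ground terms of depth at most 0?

3

If N_k denotes the number of depth-≤k ground terms, the 3 constants give N_0 = 3, and each function symbol of arity r contributes N_{k-1}^r new terms at level k: N_k = 3 + N_{k-1} + N_{k-1}^3.
N_0 = 3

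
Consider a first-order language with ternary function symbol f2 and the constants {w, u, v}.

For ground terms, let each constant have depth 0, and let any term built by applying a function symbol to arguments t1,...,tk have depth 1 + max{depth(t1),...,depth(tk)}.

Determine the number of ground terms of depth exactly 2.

Count level by level. With function symbols f2/3, the terms of depth ≤ k are the 3 constants together with each function applied to depth-≤(k−1) tuples, so N_k = 3 + N_{k-1}^3.
N_0 = 3
N_1 = 3 + 3^3 = 30
N_2 = 3 + 30^3 = 27003
Terms of depth exactly 2: N_2 − N_1 = 27003 − 30 = 26973.

26973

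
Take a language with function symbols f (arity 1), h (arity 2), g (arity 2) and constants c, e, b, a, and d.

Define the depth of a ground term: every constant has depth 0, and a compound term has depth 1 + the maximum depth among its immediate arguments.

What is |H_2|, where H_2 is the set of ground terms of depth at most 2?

7265

Let N_k count ground terms of depth at most k. Each non-constant term of depth ≤ k is some function symbol applied to depth-≤(k−1) arguments, giving N_k = 5 + N_{k-1} + N_{k-1}^2 + N_{k-1}^2.
N_0 = 5
N_1 = 5 + 5 + 5^2 + 5^2 = 60
N_2 = 5 + 60 + 60^2 + 60^2 = 7265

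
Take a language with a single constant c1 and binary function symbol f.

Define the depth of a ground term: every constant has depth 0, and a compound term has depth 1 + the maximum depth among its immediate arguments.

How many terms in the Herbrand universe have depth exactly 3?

Let N_k count ground terms of depth at most k. Each non-constant term of depth ≤ k is some function symbol applied to depth-≤(k−1) arguments, giving N_k = 1 + N_{k-1}^2.
N_0 = 1
N_1 = 1 + 1^2 = 2
N_2 = 1 + 2^2 = 5
N_3 = 1 + 5^2 = 26
Terms of depth exactly 3: N_3 − N_2 = 26 − 5 = 21.

21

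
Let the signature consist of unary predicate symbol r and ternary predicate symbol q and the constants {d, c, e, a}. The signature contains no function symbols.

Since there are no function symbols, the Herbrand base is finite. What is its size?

With no function symbols, the Herbrand universe is just the 4 constants.
Ground atoms per predicate: r: 4, q: 4^3 = 64.
Herbrand base size = 4 + 64 = 68.

68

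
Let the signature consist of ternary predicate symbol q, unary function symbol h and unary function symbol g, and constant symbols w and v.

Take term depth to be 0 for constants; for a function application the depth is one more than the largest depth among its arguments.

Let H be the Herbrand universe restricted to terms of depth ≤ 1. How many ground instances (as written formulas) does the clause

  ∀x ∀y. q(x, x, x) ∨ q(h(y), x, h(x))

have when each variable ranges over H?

36

Ground terms of depth ≤ 1:
  If N_k denotes the number of depth-≤k ground terms, the 2 constants give N_0 = 2, and each function symbol of arity r contributes N_{k-1}^r new terms at level k: N_k = 2 + N_{k-1} + N_{k-1}.
  N_0 = 2
  N_1 = 2 + 2 + 2 = 6
  Explicitly: w, v, h(w), h(v), g(w), g(v).
So there are 6 ground terms available for substitution.
The body mentions every one of the 2 quantified variables; since ground terms form a free algebra, no two substitutions collapse to the same formula.
Number of ground instances = 6^2 = 36.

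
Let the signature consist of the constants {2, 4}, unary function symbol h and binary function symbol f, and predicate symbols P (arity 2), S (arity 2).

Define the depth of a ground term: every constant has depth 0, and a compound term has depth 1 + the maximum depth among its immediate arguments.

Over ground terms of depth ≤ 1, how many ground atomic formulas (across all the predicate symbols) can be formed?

128

First count ground terms of depth ≤ 1.
Let N_k = |{terms of depth ≤ k}|. Then N_0 = 2 and N_k = 2 + N_{k-1} + N_{k-1}^2 for k ≥ 1 (one summand per function symbol, arity giving the exponent).
N_0 = 2
N_1 = 2 + 2 + 2^2 = 8
So |H| = 8.
A ground atom is a predicate applied to a tuple of terms from H, so the count is the sum over predicates of |H|^arity:
  P: 8^2 = 64;  S: 8^2 = 64
Total ground atoms: 64 + 64 = 128.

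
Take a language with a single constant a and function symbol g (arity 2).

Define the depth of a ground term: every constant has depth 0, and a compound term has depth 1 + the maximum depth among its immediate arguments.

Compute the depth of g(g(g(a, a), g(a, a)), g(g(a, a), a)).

3

depth(g(a, a)) = 1 + max(0, 0) = 1
depth(g(g(a, a), g(a, a))) = 1 + max(1, 1) = 2
depth(g(g(a, a), a)) = 1 + max(1, 0) = 2
depth(g(g(g(a, a), g(a, a)), g(g(a, a), a))) = 1 + max(2, 2) = 3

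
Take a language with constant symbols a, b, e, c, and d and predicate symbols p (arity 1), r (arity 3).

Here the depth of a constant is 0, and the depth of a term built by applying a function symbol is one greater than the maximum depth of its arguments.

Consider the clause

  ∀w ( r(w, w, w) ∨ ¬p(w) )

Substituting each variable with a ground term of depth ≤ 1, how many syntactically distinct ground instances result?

5

Ground terms of depth ≤ 1:
  With no function symbols every ground term is a constant, so there are exactly 5 ground terms at every depth bound.
  N_0 = 5
  N_1 = 5
  Explicitly: a, b, e, c, d.
So there are 5 ground terms available for substitution.
There is 1 variable to instantiate (w),  occurring in at least one literal, so different choices give different ground instances.
Number of ground instances = 5.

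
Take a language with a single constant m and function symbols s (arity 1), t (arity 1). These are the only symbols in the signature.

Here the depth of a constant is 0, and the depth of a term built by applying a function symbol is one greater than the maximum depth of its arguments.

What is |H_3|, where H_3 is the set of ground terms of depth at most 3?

Let N_k count ground terms of depth at most k. Each non-constant term of depth ≤ k is some function symbol applied to depth-≤(k−1) arguments, giving N_k = 1 + N_{k-1} + N_{k-1}.
N_0 = 1
N_1 = 1 + 1 + 1 = 3
N_2 = 1 + 3 + 3 = 7
N_3 = 1 + 7 + 7 = 15

15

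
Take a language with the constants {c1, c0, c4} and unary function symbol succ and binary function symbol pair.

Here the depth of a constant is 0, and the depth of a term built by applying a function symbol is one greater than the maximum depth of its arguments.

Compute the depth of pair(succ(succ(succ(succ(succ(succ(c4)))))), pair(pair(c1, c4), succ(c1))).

7

depth(succ(c4)) = 1 + depth(c4) = 1 + 0 = 1
depth(succ(succ(c4))) = 1 + depth(succ(c4)) = 1 + 1 = 2
depth(succ(succ(succ(c4)))) = 1 + depth(succ(succ(c4))) = 1 + 2 = 3
depth(succ(succ(succ(succ(c4))))) = 1 + depth(succ(succ(succ(c4)))) = 1 + 3 = 4
depth(succ(succ(succ(succ(succ(c4)))))) = 1 + depth(succ(succ(succ(succ(c4))))) = 1 + 4 = 5
depth(succ(succ(succ(succ(succ(succ(c4))))))) = 1 + depth(succ(succ(succ(succ(succ(c4)))))) = 1 + 5 = 6
depth(pair(c1, c4)) = 1 + max(0, 0) = 1
depth(succ(c1)) = 1 + depth(c1) = 1 + 0 = 1
depth(pair(pair(c1, c4), succ(c1))) = 1 + max(1, 1) = 2
depth(pair(succ(succ(succ(succ(succ(succ(c4)))))), pair(pair(c1, c4), succ(c1)))) = 1 + max(6, 2) = 7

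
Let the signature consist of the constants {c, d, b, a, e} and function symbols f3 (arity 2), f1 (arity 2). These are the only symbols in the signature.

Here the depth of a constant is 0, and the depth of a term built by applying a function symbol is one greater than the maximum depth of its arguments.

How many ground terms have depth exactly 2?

6000

Let N_k count ground terms of depth at most k. Each non-constant term of depth ≤ k is some function symbol applied to depth-≤(k−1) arguments, giving N_k = 5 + N_{k-1}^2 + N_{k-1}^2.
N_0 = 5
N_1 = 5 + 5^2 + 5^2 = 55
N_2 = 5 + 55^2 + 55^2 = 6055
Terms of depth exactly 2: N_2 − N_1 = 6055 − 55 = 6000.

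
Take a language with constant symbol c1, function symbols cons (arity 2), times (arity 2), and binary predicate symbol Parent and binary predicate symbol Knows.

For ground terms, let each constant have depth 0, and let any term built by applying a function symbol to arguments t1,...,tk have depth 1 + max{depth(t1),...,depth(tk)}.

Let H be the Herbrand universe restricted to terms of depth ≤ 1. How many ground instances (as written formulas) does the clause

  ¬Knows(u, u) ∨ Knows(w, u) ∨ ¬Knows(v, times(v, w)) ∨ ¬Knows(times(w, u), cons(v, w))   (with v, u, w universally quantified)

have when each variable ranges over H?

27

Ground terms of depth ≤ 1:
  Write N_k for the number of ground terms of depth ≤ k. A term of depth ≤ k is either a constant or a function symbol applied to arguments of depth ≤ k−1, so N_k = 1 + N_{k-1}^2 + N_{k-1}^2.
  N_0 = 1
  N_1 = 1 + 1^2 + 1^2 = 3
  Explicitly: c1, cons(c1, c1), times(c1, c1).
So there are 3 ground terms available for substitution.
Each of v, u, w ranges independently over the available ground terms, and distinct assignments produce distinct instances.
Number of ground instances = 3^3 = 27.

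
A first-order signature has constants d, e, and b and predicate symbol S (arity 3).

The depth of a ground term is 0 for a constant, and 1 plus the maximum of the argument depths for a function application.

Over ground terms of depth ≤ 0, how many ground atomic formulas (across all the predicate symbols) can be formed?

First count ground terms of depth ≤ 0.
With no function symbols every ground term is a constant, so there are exactly 3 ground terms at every depth bound.
N_0 = 3
Explicitly: d, e, b.
So |H| = 3.
Each predicate of arity r yields |H|^r ground atoms (one per choice of an r-tuple from H):
  S: 3^3 = 27
Total ground atoms: 27.

27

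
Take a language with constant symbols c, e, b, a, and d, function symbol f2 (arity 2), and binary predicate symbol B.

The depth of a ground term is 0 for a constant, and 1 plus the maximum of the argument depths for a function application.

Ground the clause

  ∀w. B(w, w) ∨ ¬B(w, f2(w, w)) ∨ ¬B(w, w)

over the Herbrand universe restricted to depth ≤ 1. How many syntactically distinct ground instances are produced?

Ground terms of depth ≤ 1:
  Let N_k count ground terms of depth at most k. Each non-constant term of depth ≤ k is some function symbol applied to depth-≤(k−1) arguments, giving N_k = 5 + N_{k-1}^2.
  N_0 = 5
  N_1 = 5 + 5^2 = 30
So there are 30 ground terms available for substitution.
The variable w ranges independently over the available ground terms, and distinct assignments produce distinct instances.
Number of ground instances = 30.

30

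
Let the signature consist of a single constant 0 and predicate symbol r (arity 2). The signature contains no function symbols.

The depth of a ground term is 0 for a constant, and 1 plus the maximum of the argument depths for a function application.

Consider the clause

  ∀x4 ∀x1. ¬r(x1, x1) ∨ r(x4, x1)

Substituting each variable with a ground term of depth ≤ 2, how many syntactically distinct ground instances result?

Ground terms of depth ≤ 2:
  With no function symbols every ground term is a constant, so there is exactly 1 ground term at every depth bound.
  N_0 = 1
  N_1 = 1
  N_2 = 1
  Explicitly: 0.
So there is exactly 1 ground term available for substitution.
The body mentions every one of the 2 quantified variables; since ground terms form a free algebra, no two substitutions collapse to the same formula.
Number of ground instances = 1^2 = 1.

1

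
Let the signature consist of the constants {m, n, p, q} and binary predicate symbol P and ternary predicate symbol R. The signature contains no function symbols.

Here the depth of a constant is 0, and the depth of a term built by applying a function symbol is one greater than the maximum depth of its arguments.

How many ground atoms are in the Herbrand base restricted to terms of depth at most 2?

First count ground terms of depth ≤ 2.
With no function symbols every ground term is a constant, so there are exactly 4 ground terms at every depth bound.
N_0 = 4
N_1 = 4
N_2 = 4
Explicitly: m, n, p, q.
So |H| = 4.
A ground atom is a predicate applied to a tuple of terms from H, so the count is the sum over predicates of |H|^arity:
  P: 4^2 = 16;  R: 4^3 = 64
Total ground atoms: 16 + 64 = 80.

80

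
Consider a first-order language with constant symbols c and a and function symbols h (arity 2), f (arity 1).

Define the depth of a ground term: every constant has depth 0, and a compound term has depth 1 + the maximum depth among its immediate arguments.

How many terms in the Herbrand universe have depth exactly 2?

66

Let N_k count ground terms of depth at most k. Each non-constant term of depth ≤ k is some function symbol applied to depth-≤(k−1) arguments, giving N_k = 2 + N_{k-1}^2 + N_{k-1}.
N_0 = 2
N_1 = 2 + 2^2 + 2 = 8
N_2 = 2 + 8^2 + 8 = 74
Terms of depth exactly 2: N_2 − N_1 = 74 − 8 = 66.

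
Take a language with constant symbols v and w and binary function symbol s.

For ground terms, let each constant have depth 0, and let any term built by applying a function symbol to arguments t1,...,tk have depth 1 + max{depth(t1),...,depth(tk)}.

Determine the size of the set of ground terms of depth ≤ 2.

Count level by level. With function symbols s/2, the terms of depth ≤ k are the 2 constants together with each function applied to depth-≤(k−1) tuples, so N_k = 2 + N_{k-1}^2.
N_0 = 2
N_1 = 2 + 2^2 = 6
N_2 = 2 + 6^2 = 38

38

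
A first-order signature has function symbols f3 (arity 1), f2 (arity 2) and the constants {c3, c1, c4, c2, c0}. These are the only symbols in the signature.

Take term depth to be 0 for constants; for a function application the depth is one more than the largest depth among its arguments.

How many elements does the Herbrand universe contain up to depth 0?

5

Let N_k = |{terms of depth ≤ k}|. Then N_0 = 5 and N_k = 5 + N_{k-1} + N_{k-1}^2 for k ≥ 1 (one summand per function symbol, arity giving the exponent).
N_0 = 5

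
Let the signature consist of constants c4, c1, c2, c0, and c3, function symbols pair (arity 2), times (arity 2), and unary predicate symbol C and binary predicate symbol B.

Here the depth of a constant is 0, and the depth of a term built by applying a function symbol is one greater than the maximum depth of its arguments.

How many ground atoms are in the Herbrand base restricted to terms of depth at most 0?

30

First count ground terms of depth ≤ 0.
Write N_k for the number of ground terms of depth ≤ k. A term of depth ≤ k is either a constant or a function symbol applied to arguments of depth ≤ k−1, so N_k = 5 + N_{k-1}^2 + N_{k-1}^2.
N_0 = 5
So |H| = 5.
Each predicate of arity r yields |H|^r ground atoms (one per choice of an r-tuple from H):
  C: 5;  B: 5^2 = 25
Total ground atoms: 5 + 25 = 30.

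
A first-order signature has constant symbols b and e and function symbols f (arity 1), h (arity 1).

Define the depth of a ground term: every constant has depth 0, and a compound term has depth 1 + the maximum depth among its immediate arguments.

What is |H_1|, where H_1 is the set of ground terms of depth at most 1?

Let N_k count ground terms of depth at most k. Each non-constant term of depth ≤ k is some function symbol applied to depth-≤(k−1) arguments, giving N_k = 2 + N_{k-1} + N_{k-1}.
N_0 = 2
N_1 = 2 + 2 + 2 = 6

6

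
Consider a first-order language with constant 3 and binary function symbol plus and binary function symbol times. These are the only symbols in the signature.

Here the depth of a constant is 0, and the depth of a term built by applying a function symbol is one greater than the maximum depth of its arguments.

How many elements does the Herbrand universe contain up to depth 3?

Let N_k = |{terms of depth ≤ k}|. Then N_0 = 1 and N_k = 1 + N_{k-1}^2 + N_{k-1}^2 for k ≥ 1 (one summand per function symbol, arity giving the exponent).
N_0 = 1
N_1 = 1 + 1^2 + 1^2 = 3
N_2 = 1 + 3^2 + 3^2 = 19
N_3 = 1 + 19^2 + 19^2 = 723

723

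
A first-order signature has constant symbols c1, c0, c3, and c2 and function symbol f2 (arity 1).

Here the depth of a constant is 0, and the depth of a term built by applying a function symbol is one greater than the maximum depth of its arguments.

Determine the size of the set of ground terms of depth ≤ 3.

16

If N_k denotes the number of depth-≤k ground terms, the 4 constants give N_0 = 4, and each function symbol of arity r contributes N_{k-1}^r new terms at level k: N_k = 4 + N_{k-1}.
N_0 = 4
N_1 = 4 + 4 = 8
N_2 = 4 + 8 = 12
N_3 = 4 + 12 = 16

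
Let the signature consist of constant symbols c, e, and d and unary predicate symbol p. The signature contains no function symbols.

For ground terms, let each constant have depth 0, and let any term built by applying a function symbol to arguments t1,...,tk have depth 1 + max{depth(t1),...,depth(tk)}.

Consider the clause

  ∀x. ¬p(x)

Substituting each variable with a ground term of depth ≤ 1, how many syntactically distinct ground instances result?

Ground terms of depth ≤ 1:
  With no function symbols every ground term is a constant, so there are exactly 3 ground terms at every depth bound.
  N_0 = 3
  N_1 = 3
So there are 3 ground terms available for substitution.
The body mentions the single quantified variable x; since ground terms form a free algebra, no two substitutions collapse to the same formula.
Number of ground instances = 3.

3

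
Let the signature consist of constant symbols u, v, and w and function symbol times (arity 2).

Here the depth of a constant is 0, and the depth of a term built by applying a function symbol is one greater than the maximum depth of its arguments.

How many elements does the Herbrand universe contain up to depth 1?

Let N_k = |{terms of depth ≤ k}|. Then N_0 = 3 and N_k = 3 + N_{k-1}^2 for k ≥ 1 (one summand per function symbol, arity giving the exponent).
N_0 = 3
N_1 = 3 + 3^2 = 12
Explicitly: u, v, w, times(u, u), times(u, v), times(u, w), times(v, u), times(v, v), times(v, w), times(w, u), times(w, v), times(w, w).

12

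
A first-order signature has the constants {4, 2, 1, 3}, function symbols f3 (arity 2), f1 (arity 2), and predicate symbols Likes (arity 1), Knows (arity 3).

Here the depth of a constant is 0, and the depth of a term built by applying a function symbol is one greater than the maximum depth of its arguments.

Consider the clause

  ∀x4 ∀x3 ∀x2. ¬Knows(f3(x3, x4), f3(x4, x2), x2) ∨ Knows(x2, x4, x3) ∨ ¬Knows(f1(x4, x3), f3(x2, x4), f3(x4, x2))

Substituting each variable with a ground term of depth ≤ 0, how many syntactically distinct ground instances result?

64

Ground terms of depth ≤ 0:
  Let N_k = |{terms of depth ≤ k}|. Then N_0 = 4 and N_k = 4 + N_{k-1}^2 + N_{k-1}^2 for k ≥ 1 (one summand per function symbol, arity giving the exponent).
  N_0 = 4
So there are 4 ground terms available for substitution.
The body mentions every one of the 3 quantified variables; since ground terms form a free algebra, no two substitutions collapse to the same formula.
Number of ground instances = 4^3 = 64.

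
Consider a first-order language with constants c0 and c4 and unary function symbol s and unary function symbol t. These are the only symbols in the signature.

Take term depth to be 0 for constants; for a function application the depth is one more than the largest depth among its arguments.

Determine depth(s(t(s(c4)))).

depth(s(c4)) = 1 + depth(c4) = 1 + 0 = 1
depth(t(s(c4))) = 1 + depth(s(c4)) = 1 + 1 = 2
depth(s(t(s(c4)))) = 1 + depth(t(s(c4))) = 1 + 2 = 3

3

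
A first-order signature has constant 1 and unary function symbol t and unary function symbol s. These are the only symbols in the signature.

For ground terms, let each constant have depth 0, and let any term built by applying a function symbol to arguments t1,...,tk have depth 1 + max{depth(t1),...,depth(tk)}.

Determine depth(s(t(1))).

2

depth(t(1)) = 1 + depth(1) = 1 + 0 = 1
depth(s(t(1))) = 1 + depth(t(1)) = 1 + 1 = 2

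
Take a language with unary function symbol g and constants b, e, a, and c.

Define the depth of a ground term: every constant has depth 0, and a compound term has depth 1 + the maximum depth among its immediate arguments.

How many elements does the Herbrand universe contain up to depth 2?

Write N_k for the number of ground terms of depth ≤ k. A term of depth ≤ k is either a constant or a function symbol applied to arguments of depth ≤ k−1, so N_k = 4 + N_{k-1}.
N_0 = 4
N_1 = 4 + 4 = 8
N_2 = 4 + 8 = 12
Explicitly: b, e, a, c, g(b), g(e), g(a), g(c), g(g(b)), g(g(e)), g(g(a)), g(g(c)).

12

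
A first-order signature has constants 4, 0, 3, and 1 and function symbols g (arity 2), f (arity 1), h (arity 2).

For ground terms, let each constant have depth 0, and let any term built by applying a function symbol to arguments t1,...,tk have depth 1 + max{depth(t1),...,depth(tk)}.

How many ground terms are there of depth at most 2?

Count level by level. With function symbols g/2, f/1, h/2, the terms of depth ≤ k are the 4 constants together with each function applied to depth-≤(k−1) tuples, so N_k = 4 + N_{k-1}^2 + N_{k-1} + N_{k-1}^2.
N_0 = 4
N_1 = 4 + 4^2 + 4 + 4^2 = 40
N_2 = 4 + 40^2 + 40 + 40^2 = 3244

3244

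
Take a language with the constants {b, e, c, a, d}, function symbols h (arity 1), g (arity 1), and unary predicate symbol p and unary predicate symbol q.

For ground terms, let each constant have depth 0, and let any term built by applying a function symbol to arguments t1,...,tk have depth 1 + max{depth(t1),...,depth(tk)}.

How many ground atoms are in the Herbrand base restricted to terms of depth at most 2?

First count ground terms of depth ≤ 2.
Let N_k = |{terms of depth ≤ k}|. Then N_0 = 5 and N_k = 5 + N_{k-1} + N_{k-1} for k ≥ 1 (one summand per function symbol, arity giving the exponent).
N_0 = 5
N_1 = 5 + 5 + 5 = 15
N_2 = 5 + 15 + 15 = 35
So |H| = 35.
A ground atom is a predicate applied to a tuple of terms from H, so the count is the sum over predicates of |H|^arity:
  p: 35;  q: 35
Total ground atoms: 35 + 35 = 70.

70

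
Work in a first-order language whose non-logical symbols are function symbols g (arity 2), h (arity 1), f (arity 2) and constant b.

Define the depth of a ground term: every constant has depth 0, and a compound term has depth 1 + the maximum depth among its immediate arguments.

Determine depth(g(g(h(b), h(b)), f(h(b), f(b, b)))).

depth(h(b)) = 1 + depth(b) = 1 + 0 = 1
depth(g(h(b), h(b))) = 1 + max(1, 1) = 2
depth(f(b, b)) = 1 + max(0, 0) = 1
depth(f(h(b), f(b, b))) = 1 + max(1, 1) = 2
depth(g(g(h(b), h(b)), f(h(b), f(b, b)))) = 1 + max(2, 2) = 3

3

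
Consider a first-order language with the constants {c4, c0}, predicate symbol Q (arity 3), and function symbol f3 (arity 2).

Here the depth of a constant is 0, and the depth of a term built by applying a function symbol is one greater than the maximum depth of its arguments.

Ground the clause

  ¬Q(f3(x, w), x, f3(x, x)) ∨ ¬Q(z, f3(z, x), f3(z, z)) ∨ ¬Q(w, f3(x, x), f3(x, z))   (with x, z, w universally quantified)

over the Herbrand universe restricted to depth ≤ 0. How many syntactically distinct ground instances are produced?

8

Ground terms of depth ≤ 0:
  Let N_k count ground terms of depth at most k. Each non-constant term of depth ≤ k is some function symbol applied to depth-≤(k−1) arguments, giving N_k = 2 + N_{k-1}^2.
  N_0 = 2
  Explicitly: c4, c0.
So there are 2 ground terms available for substitution.
There are 3 variables to instantiate (x, z, w), each occurring in at least one literal, so different choices give different ground instances.
Number of ground instances = 2^3 = 8.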